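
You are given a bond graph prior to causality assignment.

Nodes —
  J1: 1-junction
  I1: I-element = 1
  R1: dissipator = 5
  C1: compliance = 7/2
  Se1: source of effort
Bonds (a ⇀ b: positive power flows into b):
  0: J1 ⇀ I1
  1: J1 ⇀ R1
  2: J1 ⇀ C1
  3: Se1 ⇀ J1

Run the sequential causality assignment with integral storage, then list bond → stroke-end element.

β0 stroke at I1
β1 stroke at J1
β2 stroke at J1
β3 stroke at J1

β3 stroke at J1  (source Se1 imposes e)
β0 stroke at I1  (I1 integral (f out))
β1 stroke at J1  (J1 flow already set via bond 0)
β2 stroke at J1  (1-jn J1 has f-setter on 0)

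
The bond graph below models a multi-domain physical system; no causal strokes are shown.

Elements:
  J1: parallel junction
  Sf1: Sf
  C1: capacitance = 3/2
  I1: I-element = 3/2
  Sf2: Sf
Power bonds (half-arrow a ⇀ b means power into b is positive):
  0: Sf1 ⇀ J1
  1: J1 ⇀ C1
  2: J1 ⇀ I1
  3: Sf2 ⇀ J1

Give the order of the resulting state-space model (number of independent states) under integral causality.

2  (C1, I1 all integral)

b0 →Sf1  (source Sf1 imposes f)
b3 →Sf2  (Sf2 (Sf) sets flow on bond)
b1 →J1  (C1 integral (e out))
b2 →I1  (J1: bond 1 brought effort, rest push out)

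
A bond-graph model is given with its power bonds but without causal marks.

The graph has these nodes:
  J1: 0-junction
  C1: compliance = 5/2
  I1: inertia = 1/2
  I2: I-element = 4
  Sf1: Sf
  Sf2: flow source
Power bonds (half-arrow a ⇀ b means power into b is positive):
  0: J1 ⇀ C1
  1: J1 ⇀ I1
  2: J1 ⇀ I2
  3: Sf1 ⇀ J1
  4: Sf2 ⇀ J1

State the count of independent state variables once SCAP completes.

b3 →Sf1  (Sf1 (Sf) sets flow on bond)
b4 →Sf2  (source Sf2 imposes f)
b0 →J1  (prefer integral on C1)
b1 →I1  (common-e at J1 fixed by 0)
b2 →I2  (common-e at J1 fixed by 0)

3  (C1, I1, I2 all integral)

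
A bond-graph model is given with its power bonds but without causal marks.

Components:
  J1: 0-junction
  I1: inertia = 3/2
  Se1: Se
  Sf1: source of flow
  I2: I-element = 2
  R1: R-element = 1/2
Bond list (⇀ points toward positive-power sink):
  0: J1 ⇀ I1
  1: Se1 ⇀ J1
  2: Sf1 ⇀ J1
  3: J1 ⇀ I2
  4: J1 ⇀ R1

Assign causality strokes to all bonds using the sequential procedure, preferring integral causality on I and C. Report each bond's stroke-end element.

bond 1 |J1  (Se1: effort source, stroke at far end)
bond 2 |Sf1  (Sf1 fixes flow; stroke at Sf1)
bond 0 |I1  (J1: bond 1 brought effort, rest push out)
bond 3 |I2  (0-jn J1 has e-setter on 1)
bond 4 |R1  (J1 effort already set via bond 1)

#0 stroke at I1
#1 stroke at J1
#2 stroke at Sf1
#3 stroke at I2
#4 stroke at R1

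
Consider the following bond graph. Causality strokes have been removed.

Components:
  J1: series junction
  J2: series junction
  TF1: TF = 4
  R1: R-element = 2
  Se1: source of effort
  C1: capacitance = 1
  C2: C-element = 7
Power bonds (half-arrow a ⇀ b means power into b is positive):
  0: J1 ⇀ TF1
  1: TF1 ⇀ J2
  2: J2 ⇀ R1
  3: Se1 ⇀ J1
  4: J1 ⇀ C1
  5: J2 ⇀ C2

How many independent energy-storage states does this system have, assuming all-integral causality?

β3 →J1  (Se1: effort source, stroke at far end)
β4 →J1  (C1 outputs effort q/C1)
β0 →TF1  (J1: last free bond brings flow in)
β1 →J2  (TF1 one-in-one-out from 0)
β5 →J2  (prefer integral on C2)
β2 →R1  (J2 needs exactly one f-in)

2  (C1, C2 all integral)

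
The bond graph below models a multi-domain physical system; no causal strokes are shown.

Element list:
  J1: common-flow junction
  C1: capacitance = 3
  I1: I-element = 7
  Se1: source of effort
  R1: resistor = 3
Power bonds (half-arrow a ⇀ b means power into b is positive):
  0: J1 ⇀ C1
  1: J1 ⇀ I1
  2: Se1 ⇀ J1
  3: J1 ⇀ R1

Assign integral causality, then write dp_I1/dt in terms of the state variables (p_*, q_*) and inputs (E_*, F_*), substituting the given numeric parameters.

#2 stroke at J1  (Se1: effort source, stroke at far end)
#0 stroke at J1  (C1: C, integral causality)
#1 stroke at I1  (I1: I, integral causality)
#3 stroke at J1  (common-f at J1 fixed by 1)

dp_I1/dt = E_Se1 - 3*p_I1/7 - q_C1/3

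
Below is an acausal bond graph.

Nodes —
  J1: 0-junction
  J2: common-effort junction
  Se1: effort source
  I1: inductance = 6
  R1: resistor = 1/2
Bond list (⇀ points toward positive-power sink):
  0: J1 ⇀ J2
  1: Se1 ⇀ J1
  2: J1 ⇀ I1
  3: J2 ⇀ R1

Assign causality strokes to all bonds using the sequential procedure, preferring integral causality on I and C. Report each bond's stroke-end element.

bond 1 →J1  (Se1: effort source, stroke at far end)
bond 0 →J2  (J1 effort already set via bond 1)
bond 2 →I1  (common-e at J1 fixed by 1)
bond 3 →R1  (0-jn J2 has e-setter on 0)

#0 stroke→J2
#1 stroke→J1
#2 stroke→I1
#3 stroke→R1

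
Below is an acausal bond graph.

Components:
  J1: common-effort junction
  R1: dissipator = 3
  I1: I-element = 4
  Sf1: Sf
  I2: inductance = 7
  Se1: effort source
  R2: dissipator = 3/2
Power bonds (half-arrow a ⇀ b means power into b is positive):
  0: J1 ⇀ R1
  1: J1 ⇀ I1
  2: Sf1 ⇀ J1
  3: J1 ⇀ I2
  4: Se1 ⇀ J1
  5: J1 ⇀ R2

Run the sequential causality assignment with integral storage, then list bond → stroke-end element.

b0 stroke→R1
b1 stroke→I1
b2 stroke→Sf1
b3 stroke→I2
b4 stroke→J1
b5 stroke→R2

b2 |Sf1  (source Sf1 imposes f)
b4 |J1  (Se1 fixes effort; stroke away)
b0 |R1  (J1 effort already set via bond 4)
b1 |I1  (0-jn J1 has e-setter on 4)
b3 |I2  (J1 effort already set via bond 4)
b5 |R2  (0-jn J1 has e-setter on 4)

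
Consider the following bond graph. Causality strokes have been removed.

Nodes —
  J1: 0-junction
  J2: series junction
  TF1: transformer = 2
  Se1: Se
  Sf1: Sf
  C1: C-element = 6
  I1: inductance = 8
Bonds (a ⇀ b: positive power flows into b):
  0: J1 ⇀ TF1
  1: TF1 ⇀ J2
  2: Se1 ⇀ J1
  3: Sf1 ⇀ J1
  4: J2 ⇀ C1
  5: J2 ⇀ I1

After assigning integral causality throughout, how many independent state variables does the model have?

2  (C1, I1 all integral)

b2 stroke→J1  (source Se1 imposes e)
b3 stroke→Sf1  (Sf1 (Sf) sets flow on bond)
b0 stroke→TF1  (common-e at J1 fixed by 2)
b1 stroke→J2  (TF1 one-in-one-out from 0)
b4 stroke→J2  (C1 outputs effort q/C1)
b5 stroke→I1  (J2: last free bond brings flow in)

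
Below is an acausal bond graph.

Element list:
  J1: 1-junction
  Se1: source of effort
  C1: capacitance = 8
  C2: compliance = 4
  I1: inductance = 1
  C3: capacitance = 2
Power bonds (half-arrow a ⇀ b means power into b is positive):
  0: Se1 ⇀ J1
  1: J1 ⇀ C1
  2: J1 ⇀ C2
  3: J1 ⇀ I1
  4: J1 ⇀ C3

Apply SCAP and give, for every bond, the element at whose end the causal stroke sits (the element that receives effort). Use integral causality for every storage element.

#0 |J1
#1 |J1
#2 |J1
#3 |I1
#4 |J1

β0 |J1  (Se1: effort source, stroke at far end)
β1 |J1  (prefer integral on C1)
β2 |J1  (C2 outputs effort q/C2)
β3 |I1  (prefer integral on I1)
β4 |J1  (J1: bond 3 brought flow, rest push out)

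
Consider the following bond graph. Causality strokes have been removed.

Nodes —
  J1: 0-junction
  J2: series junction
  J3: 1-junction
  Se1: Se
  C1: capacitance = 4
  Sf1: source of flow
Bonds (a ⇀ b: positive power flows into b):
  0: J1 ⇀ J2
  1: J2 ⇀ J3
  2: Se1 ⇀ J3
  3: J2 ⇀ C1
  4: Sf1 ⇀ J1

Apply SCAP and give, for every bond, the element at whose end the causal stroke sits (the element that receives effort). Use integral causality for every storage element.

#0 stroke→J1
#1 stroke→J2
#2 stroke→J3
#3 stroke→J2
#4 stroke→Sf1

#2 stroke at J3  (source Se1 imposes e)
#4 stroke at Sf1  (Sf1 fixes flow; stroke at Sf1)
#0 stroke at J1  (J1: last free bond brings effort in)
#1 stroke at J2  (common-f at J2 fixed by 0)
#3 stroke at J2  (J2: bond 0 brought flow, rest push out)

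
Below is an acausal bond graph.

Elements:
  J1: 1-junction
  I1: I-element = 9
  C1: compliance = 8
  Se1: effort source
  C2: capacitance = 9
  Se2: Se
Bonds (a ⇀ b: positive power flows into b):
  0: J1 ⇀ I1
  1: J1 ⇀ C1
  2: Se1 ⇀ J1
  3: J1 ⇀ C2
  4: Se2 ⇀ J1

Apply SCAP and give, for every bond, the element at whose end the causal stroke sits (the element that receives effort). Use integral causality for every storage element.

bond 2 stroke at J1  (source Se1 imposes e)
bond 4 stroke at J1  (Se2: effort source, stroke at far end)
bond 0 stroke at I1  (I1 integral (f out))
bond 1 stroke at J1  (J1 flow already set via bond 0)
bond 3 stroke at J1  (J1 flow already set via bond 0)

bond 0 stroke at I1
bond 1 stroke at J1
bond 2 stroke at J1
bond 3 stroke at J1
bond 4 stroke at J1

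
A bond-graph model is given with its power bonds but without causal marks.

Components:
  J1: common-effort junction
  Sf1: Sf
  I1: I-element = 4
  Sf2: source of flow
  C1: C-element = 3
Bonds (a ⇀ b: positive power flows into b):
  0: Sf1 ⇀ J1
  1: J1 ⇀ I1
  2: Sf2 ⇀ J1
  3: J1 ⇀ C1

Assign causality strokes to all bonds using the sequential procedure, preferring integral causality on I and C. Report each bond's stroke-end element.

bond 0 →Sf1  (Sf1 (Sf) sets flow on bond)
bond 2 →Sf2  (Sf2: flow source, stroke at near end)
bond 1 →I1  (I1 outputs flow p/I1)
bond 3 →J1  (J1 needs exactly one e-in)

bond 0 →Sf1
bond 1 →I1
bond 2 →Sf2
bond 3 →J1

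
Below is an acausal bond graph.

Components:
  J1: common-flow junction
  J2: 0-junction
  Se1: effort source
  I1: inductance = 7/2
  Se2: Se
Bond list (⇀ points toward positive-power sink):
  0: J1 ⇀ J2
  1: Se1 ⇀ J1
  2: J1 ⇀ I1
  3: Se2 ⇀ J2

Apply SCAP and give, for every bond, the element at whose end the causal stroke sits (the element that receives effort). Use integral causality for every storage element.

bond 0 stroke at J1
bond 1 stroke at J1
bond 2 stroke at I1
bond 3 stroke at J2

b1 →J1  (Se1 fixes effort; stroke away)
b3 →J2  (Se2 (Se) sets effort on bond)
b0 →J1  (J2: bond 3 brought effort, rest push out)
b2 →I1  (only one flow-in slot at J1)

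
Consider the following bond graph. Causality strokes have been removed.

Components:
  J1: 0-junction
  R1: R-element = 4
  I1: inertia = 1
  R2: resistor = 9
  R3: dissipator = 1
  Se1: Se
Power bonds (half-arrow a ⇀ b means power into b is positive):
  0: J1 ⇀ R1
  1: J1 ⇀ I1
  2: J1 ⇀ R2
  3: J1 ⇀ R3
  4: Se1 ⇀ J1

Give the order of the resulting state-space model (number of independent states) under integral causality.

β4 →J1  (Se1 (Se) sets effort on bond)
β0 →R1  (0-jn J1 has e-setter on 4)
β1 →I1  (J1: bond 4 brought effort, rest push out)
β2 →R2  (J1: bond 4 brought effort, rest push out)
β3 →R3  (common-e at J1 fixed by 4)

1  (I1 all integral)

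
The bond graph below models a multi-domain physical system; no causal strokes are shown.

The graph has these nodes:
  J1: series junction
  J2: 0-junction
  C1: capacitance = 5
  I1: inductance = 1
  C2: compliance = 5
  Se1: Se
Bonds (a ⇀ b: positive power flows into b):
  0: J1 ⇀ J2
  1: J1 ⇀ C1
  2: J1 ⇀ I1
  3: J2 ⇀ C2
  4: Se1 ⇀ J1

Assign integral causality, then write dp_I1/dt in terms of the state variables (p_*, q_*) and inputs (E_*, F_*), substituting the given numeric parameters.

dp_I1/dt = E_Se1 - q_C1/5 - q_C2/5

b4 stroke→J1  (Se1 (Se) sets effort on bond)
b1 stroke→J1  (prefer integral on C1)
b2 stroke→I1  (I1: I, integral causality)
b0 stroke→J1  (J1 flow already set via bond 2)
b3 stroke→J2  (J2: last free bond brings effort in)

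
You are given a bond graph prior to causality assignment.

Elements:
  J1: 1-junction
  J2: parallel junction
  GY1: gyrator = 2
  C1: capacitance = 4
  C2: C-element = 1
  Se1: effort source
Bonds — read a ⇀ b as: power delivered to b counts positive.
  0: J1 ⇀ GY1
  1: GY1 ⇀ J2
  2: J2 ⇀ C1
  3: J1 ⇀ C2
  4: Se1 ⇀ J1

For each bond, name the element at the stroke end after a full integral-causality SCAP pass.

b4 |J1  (Se1 (Se) sets effort on bond)
b2 |J2  (prefer integral on C1)
b1 |GY1  (J2: bond 2 brought effort, rest push out)
b0 |GY1  (GY GY1: same side as bond 1)
b3 |J1  (J1: bond 0 brought flow, rest push out)

bond 0 stroke at GY1
bond 1 stroke at GY1
bond 2 stroke at J2
bond 3 stroke at J1
bond 4 stroke at J1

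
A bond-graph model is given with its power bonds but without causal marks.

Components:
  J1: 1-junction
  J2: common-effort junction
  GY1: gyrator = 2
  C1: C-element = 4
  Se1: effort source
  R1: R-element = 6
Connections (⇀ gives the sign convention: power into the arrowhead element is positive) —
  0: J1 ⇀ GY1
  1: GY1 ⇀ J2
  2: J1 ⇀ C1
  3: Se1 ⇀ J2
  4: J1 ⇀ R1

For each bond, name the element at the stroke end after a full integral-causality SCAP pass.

#3 →J2  (Se1: effort source, stroke at far end)
#1 →GY1  (common-e at J2 fixed by 3)
#0 →GY1  (GY GY1: same side as bond 1)
#2 →J1  (common-f at J1 fixed by 0)
#4 →J1  (J1: bond 0 brought flow, rest push out)

β0 →GY1
β1 →GY1
β2 →J1
β3 →J2
β4 →J1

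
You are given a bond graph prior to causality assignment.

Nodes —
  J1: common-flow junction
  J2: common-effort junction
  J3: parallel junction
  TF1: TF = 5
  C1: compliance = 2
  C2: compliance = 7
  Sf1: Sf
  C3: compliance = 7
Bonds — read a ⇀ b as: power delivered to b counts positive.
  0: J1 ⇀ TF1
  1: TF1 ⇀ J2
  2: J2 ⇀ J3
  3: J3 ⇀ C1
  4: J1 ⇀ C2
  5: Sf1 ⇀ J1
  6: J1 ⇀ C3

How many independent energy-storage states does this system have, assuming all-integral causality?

#5 |Sf1  (Sf1 fixes flow; stroke at Sf1)
#0 |J1  (1-jn J1 has f-setter on 5)
#4 |J1  (J1: bond 5 brought flow, rest push out)
#6 |J1  (1-jn J1 has f-setter on 5)
#1 |TF1  (TF TF1: opposite of bond 0)
#2 |J2  (J2 needs exactly one e-in)
#3 |J3  (J3: last free bond brings effort in)

3  (C1, C2, C3 all integral)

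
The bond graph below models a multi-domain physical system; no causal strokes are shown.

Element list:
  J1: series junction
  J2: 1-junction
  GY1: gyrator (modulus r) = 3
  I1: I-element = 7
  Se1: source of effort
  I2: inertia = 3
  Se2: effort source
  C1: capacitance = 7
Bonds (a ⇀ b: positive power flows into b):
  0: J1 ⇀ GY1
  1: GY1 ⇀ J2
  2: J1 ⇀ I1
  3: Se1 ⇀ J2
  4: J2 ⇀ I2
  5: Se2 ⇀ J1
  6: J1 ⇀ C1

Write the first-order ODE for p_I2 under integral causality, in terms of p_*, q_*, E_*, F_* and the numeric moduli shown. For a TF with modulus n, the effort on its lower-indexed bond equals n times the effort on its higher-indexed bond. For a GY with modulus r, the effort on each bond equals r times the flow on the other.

#3 stroke→J2  (source Se1 imposes e)
#5 stroke→J1  (Se2 (Se) sets effort on bond)
#2 stroke→I1  (prefer integral on I1)
#0 stroke→J1  (common-f at J1 fixed by 2)
#6 stroke→J1  (J1 flow already set via bond 2)
#1 stroke→J2  (GY GY1: same side as bond 0)
#4 stroke→I2  (J2: last free bond brings flow in)

dp_I2/dt = E_Se1 + 3*p_I1/7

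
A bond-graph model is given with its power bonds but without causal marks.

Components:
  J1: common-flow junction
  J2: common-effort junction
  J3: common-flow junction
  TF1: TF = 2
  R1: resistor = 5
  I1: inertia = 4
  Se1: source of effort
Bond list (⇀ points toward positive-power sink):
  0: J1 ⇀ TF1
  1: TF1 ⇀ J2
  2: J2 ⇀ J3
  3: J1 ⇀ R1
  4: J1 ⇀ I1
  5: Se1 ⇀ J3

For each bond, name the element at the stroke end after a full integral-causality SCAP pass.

#0 |J1
#1 |TF1
#2 |J2
#3 |J1
#4 |I1
#5 |J3

#5 |J3  (Se1: effort source, stroke at far end)
#2 |J2  (only one flow-in slot at J3)
#1 |TF1  (J2 effort already set via bond 2)
#0 |J1  (TF TF1: opposite of bond 1)
#4 |I1  (I1 integral (f out))
#3 |J1  (common-f at J1 fixed by 4)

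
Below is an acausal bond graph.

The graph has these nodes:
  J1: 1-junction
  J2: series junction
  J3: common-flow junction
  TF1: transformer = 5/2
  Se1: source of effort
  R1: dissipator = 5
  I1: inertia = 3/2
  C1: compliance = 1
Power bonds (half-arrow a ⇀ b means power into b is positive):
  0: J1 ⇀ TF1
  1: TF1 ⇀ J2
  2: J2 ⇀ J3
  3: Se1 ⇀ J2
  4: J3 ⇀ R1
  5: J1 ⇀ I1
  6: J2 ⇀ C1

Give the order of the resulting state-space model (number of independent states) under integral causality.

b3 stroke at J2  (Se1 (Se) sets effort on bond)
b5 stroke at I1  (I1 integral (f out))
b0 stroke at J1  (common-f at J1 fixed by 5)
b1 stroke at TF1  (TF TF1: opposite of bond 0)
b2 stroke at J2  (J2 flow already set via bond 1)
b6 stroke at J2  (common-f at J2 fixed by 1)
b4 stroke at J3  (J3: bond 2 brought flow, rest push out)

2  (C1, I1 all integral)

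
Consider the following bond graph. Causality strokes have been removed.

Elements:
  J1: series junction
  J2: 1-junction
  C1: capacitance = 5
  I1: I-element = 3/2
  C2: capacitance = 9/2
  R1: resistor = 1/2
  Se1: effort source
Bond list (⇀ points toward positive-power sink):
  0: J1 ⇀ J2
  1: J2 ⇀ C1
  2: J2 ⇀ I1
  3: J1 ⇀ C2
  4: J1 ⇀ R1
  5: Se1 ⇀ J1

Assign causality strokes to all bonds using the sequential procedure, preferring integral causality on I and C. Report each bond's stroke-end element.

bond 5 stroke at J1  (Se1 fixes effort; stroke away)
bond 1 stroke at J2  (C1 outputs effort q/C1)
bond 2 stroke at I1  (I1 outputs flow p/I1)
bond 0 stroke at J2  (1-jn J2 has f-setter on 2)
bond 3 stroke at J1  (1-jn J1 has f-setter on 0)
bond 4 stroke at J1  (J1: bond 0 brought flow, rest push out)

#0 |J2
#1 |J2
#2 |I1
#3 |J1
#4 |J1
#5 |J1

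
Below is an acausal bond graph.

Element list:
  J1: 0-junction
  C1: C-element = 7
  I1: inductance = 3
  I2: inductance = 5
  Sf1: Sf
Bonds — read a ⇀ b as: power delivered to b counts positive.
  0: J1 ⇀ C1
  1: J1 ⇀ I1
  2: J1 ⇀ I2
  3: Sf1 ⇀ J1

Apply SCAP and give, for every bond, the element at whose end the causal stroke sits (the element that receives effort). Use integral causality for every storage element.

β0 stroke at J1
β1 stroke at I1
β2 stroke at I2
β3 stroke at Sf1

β3 |Sf1  (Sf1: flow source, stroke at near end)
β0 |J1  (C1: C, integral causality)
β1 |I1  (common-e at J1 fixed by 0)
β2 |I2  (J1 effort already set via bond 0)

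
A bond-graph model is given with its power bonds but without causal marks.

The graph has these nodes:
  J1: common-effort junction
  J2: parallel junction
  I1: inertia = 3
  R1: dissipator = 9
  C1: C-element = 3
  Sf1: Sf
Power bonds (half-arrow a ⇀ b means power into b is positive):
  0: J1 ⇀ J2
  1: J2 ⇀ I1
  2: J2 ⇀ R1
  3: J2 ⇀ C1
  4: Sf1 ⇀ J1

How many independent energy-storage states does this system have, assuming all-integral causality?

2  (C1, I1 all integral)

bond 4 stroke→Sf1  (Sf1 (Sf) sets flow on bond)
bond 0 stroke→J1  (J1 needs exactly one e-in)
bond 1 stroke→I1  (prefer integral on I1)
bond 3 stroke→J2  (C1 outputs effort q/C1)
bond 2 stroke→R1  (0-jn J2 has e-setter on 3)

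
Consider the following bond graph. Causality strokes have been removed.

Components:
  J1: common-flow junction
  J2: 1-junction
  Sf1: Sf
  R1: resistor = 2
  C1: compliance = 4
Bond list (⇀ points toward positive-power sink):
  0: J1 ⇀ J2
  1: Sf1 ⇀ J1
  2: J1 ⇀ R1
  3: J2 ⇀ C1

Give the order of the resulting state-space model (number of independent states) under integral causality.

1  (C1 all integral)

#1 stroke→Sf1  (Sf1: flow source, stroke at near end)
#0 stroke→J1  (1-jn J1 has f-setter on 1)
#2 stroke→J1  (common-f at J1 fixed by 1)
#3 stroke→J2  (1-jn J2 has f-setter on 0)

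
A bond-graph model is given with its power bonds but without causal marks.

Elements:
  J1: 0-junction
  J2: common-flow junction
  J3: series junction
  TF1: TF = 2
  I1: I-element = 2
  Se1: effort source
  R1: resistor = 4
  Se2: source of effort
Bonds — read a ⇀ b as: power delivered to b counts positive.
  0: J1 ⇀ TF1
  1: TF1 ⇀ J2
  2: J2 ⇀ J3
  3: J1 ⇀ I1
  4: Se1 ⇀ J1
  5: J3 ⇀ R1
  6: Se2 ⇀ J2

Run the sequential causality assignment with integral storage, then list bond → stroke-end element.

bond 4 →J1  (Se1 (Se) sets effort on bond)
bond 6 →J2  (Se2: effort source, stroke at far end)
bond 0 →TF1  (0-jn J1 has e-setter on 4)
bond 3 →I1  (J1: bond 4 brought effort, rest push out)
bond 1 →J2  (TF1 one-in-one-out from 0)
bond 2 →J3  (only one flow-in slot at J2)
bond 5 →R1  (only one flow-in slot at J3)

bond 0 stroke→TF1
bond 1 stroke→J2
bond 2 stroke→J3
bond 3 stroke→I1
bond 4 stroke→J1
bond 5 stroke→R1
bond 6 stroke→J2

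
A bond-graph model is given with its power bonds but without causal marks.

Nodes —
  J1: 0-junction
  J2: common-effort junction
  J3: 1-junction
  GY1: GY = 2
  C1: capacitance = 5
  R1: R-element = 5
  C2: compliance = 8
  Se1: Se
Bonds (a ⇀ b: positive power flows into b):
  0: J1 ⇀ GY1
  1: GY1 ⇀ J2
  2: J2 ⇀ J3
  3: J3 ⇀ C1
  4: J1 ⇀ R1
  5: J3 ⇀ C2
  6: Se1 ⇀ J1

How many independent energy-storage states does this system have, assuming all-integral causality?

bond 6 →J1  (source Se1 imposes e)
bond 0 →GY1  (J1: bond 6 brought effort, rest push out)
bond 4 →R1  (J1: bond 6 brought effort, rest push out)
bond 1 →GY1  (GY1: gyrator matches bond 0)
bond 2 →J2  (J2: last free bond brings effort in)
bond 3 →J3  (common-f at J3 fixed by 2)
bond 5 →J3  (1-jn J3 has f-setter on 2)

2  (C1, C2 all integral)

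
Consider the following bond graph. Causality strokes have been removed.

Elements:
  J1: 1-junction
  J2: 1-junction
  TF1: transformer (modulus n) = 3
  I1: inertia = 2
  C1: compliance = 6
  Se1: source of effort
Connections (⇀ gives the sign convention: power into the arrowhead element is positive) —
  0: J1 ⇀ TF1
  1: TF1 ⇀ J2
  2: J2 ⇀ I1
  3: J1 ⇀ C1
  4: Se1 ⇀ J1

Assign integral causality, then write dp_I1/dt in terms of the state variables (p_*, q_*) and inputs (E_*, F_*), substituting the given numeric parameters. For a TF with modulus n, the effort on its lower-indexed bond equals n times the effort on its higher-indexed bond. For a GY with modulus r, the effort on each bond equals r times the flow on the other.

b4 stroke→J1  (Se1 fixes effort; stroke away)
b2 stroke→I1  (prefer integral on I1)
b1 stroke→J2  (J2 flow already set via bond 2)
b0 stroke→TF1  (TF TF1: opposite of bond 1)
b3 stroke→J1  (J1 flow already set via bond 0)

dp_I1/dt = E_Se1/3 - q_C1/18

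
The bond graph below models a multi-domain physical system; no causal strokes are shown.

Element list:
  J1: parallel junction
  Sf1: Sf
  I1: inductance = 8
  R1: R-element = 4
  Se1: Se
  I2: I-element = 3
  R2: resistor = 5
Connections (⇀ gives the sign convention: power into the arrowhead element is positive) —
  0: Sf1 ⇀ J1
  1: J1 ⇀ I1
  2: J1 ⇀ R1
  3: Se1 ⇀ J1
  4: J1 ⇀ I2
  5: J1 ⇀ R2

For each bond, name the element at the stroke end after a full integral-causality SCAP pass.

bond 0 stroke at Sf1  (Sf1 fixes flow; stroke at Sf1)
bond 3 stroke at J1  (Se1: effort source, stroke at far end)
bond 1 stroke at I1  (common-e at J1 fixed by 3)
bond 2 stroke at R1  (common-e at J1 fixed by 3)
bond 4 stroke at I2  (common-e at J1 fixed by 3)
bond 5 stroke at R2  (0-jn J1 has e-setter on 3)

b0 →Sf1
b1 →I1
b2 →R1
b3 →J1
b4 →I2
b5 →R2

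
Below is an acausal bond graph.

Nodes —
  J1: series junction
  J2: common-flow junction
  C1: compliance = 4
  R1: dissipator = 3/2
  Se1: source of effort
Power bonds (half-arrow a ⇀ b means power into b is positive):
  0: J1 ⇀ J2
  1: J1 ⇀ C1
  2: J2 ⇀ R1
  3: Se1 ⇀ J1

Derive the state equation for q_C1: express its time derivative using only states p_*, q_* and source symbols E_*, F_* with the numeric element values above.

β3 stroke→J1  (source Se1 imposes e)
β1 stroke→J1  (prefer integral on C1)
β0 stroke→J2  (J1 needs exactly one f-in)
β2 stroke→R1  (only one flow-in slot at J2)

dq_C1/dt = 2*E_Se1/3 - q_C1/6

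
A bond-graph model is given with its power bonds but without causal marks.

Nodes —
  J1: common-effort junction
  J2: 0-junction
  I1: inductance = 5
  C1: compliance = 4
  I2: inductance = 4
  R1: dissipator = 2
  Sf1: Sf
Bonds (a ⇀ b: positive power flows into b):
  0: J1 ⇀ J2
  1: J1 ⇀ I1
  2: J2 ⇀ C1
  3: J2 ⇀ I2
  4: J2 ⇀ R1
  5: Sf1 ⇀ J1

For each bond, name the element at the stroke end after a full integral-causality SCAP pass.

b5 →Sf1  (source Sf1 imposes f)
b1 →I1  (I1 integral (f out))
b0 →J1  (J1: last free bond brings effort in)
b2 →J2  (C1: C, integral causality)
b3 →I2  (0-jn J2 has e-setter on 2)
b4 →R1  (J2 effort already set via bond 2)

#0 stroke at J1
#1 stroke at I1
#2 stroke at J2
#3 stroke at I2
#4 stroke at R1
#5 stroke at Sf1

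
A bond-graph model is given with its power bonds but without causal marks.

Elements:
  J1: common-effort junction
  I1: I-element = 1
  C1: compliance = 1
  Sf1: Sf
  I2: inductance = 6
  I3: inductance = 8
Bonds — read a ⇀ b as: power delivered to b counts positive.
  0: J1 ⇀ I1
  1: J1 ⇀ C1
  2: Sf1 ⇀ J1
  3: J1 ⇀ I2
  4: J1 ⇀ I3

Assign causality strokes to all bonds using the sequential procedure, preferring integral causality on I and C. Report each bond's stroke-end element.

b2 |Sf1  (Sf1 (Sf) sets flow on bond)
b0 |I1  (I1 integral (f out))
b1 |J1  (C1 outputs effort q/C1)
b3 |I2  (J1 effort already set via bond 1)
b4 |I3  (0-jn J1 has e-setter on 1)

#0 |I1
#1 |J1
#2 |Sf1
#3 |I2
#4 |I3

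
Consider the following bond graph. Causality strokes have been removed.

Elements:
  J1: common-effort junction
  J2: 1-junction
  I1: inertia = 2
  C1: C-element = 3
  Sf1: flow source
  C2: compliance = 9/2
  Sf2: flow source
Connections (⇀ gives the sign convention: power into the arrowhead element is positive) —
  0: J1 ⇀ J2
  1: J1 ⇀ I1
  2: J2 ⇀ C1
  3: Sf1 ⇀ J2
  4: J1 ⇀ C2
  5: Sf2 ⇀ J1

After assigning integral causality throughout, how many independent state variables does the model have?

b3 stroke→Sf1  (source Sf1 imposes f)
b5 stroke→Sf2  (Sf2 (Sf) sets flow on bond)
b0 stroke→J2  (J2 flow already set via bond 3)
b2 stroke→J2  (J2 flow already set via bond 3)
b1 stroke→I1  (I1 outputs flow p/I1)
b4 stroke→J1  (J1 needs exactly one e-in)

3  (C1, C2, I1 all integral)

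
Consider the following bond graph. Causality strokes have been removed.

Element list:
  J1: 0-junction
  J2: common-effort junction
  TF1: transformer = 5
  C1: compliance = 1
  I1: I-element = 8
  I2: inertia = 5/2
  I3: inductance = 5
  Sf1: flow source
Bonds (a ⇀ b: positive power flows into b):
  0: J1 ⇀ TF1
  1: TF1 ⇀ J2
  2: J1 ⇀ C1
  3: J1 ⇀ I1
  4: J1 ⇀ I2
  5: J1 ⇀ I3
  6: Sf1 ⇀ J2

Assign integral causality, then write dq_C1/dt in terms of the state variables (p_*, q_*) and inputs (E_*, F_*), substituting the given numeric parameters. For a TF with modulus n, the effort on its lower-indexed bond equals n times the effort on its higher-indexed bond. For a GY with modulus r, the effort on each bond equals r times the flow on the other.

bond 6 stroke at Sf1  (Sf1 (Sf) sets flow on bond)
bond 1 stroke at J2  (J2 needs exactly one e-in)
bond 0 stroke at TF1  (TF1: transformer flips bond 1)
bond 2 stroke at J1  (prefer integral on C1)
bond 3 stroke at I1  (J1 effort already set via bond 2)
bond 4 stroke at I2  (J1 effort already set via bond 2)
bond 5 stroke at I3  (J1: bond 2 brought effort, rest push out)

dq_C1/dt = F_Sf1/5 - p_I1/8 - 2*p_I2/5 - p_I3/5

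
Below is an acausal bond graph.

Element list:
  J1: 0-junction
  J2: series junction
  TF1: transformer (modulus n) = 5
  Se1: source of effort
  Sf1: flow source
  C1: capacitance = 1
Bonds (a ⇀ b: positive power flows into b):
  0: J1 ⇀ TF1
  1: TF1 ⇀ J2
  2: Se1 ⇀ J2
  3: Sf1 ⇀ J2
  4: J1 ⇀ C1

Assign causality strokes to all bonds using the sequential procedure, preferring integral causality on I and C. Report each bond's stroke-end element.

β2 stroke at J2  (Se1: effort source, stroke at far end)
β3 stroke at Sf1  (source Sf1 imposes f)
β1 stroke at J2  (1-jn J2 has f-setter on 3)
β0 stroke at TF1  (TF TF1: opposite of bond 1)
β4 stroke at J1  (J1: last free bond brings effort in)

#0 |TF1
#1 |J2
#2 |J2
#3 |Sf1
#4 |J1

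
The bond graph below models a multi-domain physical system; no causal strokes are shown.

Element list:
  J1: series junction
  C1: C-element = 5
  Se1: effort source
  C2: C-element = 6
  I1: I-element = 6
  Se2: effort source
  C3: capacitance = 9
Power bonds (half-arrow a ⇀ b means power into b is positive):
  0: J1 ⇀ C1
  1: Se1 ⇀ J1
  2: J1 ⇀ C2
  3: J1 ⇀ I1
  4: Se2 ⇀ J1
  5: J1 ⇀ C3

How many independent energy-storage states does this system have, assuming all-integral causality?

β1 →J1  (Se1 (Se) sets effort on bond)
β4 →J1  (Se2: effort source, stroke at far end)
β0 →J1  (C1: C, integral causality)
β2 →J1  (C2 outputs effort q/C2)
β3 →I1  (prefer integral on I1)
β5 →J1  (J1 flow already set via bond 3)

4  (C1, C2, C3, I1 all integral)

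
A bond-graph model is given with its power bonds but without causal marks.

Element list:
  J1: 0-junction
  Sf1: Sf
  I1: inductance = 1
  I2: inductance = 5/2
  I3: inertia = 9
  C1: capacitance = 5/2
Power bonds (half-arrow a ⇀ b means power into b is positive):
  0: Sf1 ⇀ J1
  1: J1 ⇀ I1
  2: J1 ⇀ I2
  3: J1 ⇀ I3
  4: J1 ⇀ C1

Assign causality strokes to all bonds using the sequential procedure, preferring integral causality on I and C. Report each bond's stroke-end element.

#0 stroke at Sf1  (Sf1 fixes flow; stroke at Sf1)
#1 stroke at I1  (I1: I, integral causality)
#2 stroke at I2  (I2: I, integral causality)
#3 stroke at I3  (prefer integral on I3)
#4 stroke at J1  (J1 needs exactly one e-in)

bond 0 stroke→Sf1
bond 1 stroke→I1
bond 2 stroke→I2
bond 3 stroke→I3
bond 4 stroke→J1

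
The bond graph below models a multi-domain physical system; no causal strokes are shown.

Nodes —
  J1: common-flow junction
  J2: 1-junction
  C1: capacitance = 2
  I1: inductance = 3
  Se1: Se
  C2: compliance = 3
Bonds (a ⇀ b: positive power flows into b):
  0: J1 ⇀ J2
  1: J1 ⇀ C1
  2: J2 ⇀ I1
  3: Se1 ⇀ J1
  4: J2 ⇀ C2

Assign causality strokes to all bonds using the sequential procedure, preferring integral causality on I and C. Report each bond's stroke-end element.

#0 stroke→J2
#1 stroke→J1
#2 stroke→I1
#3 stroke→J1
#4 stroke→J2

#3 stroke→J1  (Se1: effort source, stroke at far end)
#1 stroke→J1  (C1 outputs effort q/C1)
#0 stroke→J2  (only one flow-in slot at J1)
#2 stroke→I1  (I1 outputs flow p/I1)
#4 stroke→J2  (J2 flow already set via bond 2)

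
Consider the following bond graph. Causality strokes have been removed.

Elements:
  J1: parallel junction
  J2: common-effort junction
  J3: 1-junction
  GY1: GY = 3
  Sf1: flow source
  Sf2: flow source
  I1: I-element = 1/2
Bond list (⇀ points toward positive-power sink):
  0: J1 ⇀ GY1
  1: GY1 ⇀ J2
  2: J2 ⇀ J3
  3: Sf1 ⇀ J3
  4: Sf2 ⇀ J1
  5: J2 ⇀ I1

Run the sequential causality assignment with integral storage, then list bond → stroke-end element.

b3 stroke at Sf1  (Sf1: flow source, stroke at near end)
b4 stroke at Sf2  (Sf2 (Sf) sets flow on bond)
b0 stroke at J1  (J1 needs exactly one e-in)
b2 stroke at J3  (J3 flow already set via bond 3)
b1 stroke at J2  (through GY1, causality inverts; strokes same side of GY1)
b5 stroke at I1  (J2: bond 1 brought effort, rest push out)

#0 |J1
#1 |J2
#2 |J3
#3 |Sf1
#4 |Sf2
#5 |I1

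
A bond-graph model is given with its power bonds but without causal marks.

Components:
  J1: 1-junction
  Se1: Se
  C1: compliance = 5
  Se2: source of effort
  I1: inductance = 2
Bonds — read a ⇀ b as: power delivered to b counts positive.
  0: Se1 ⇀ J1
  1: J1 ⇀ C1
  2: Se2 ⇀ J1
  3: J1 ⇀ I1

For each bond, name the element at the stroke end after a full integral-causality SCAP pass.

β0 stroke→J1
β1 stroke→J1
β2 stroke→J1
β3 stroke→I1

bond 0 |J1  (Se1 fixes effort; stroke away)
bond 2 |J1  (source Se2 imposes e)
bond 1 |J1  (C1 integral (e out))
bond 3 |I1  (J1 needs exactly one f-in)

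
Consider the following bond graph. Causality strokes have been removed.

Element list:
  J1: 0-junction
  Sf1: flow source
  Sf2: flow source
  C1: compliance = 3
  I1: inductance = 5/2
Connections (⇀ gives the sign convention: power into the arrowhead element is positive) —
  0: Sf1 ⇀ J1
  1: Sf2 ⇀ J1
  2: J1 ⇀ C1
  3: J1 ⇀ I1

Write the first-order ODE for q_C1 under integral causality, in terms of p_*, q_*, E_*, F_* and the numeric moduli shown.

β0 stroke at Sf1  (Sf1: flow source, stroke at near end)
β1 stroke at Sf2  (source Sf2 imposes f)
β2 stroke at J1  (prefer integral on C1)
β3 stroke at I1  (0-jn J1 has e-setter on 2)

dq_C1/dt = F_Sf1 + F_Sf2 - 2*p_I1/5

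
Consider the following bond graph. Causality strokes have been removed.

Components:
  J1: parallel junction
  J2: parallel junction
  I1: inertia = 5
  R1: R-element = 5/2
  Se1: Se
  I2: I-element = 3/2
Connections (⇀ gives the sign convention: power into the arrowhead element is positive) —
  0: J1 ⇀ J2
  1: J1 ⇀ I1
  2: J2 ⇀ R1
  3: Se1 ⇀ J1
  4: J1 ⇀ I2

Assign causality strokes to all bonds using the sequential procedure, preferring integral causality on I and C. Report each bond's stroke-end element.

#0 →J2
#1 →I1
#2 →R1
#3 →J1
#4 →I2

b3 →J1  (Se1 (Se) sets effort on bond)
b0 →J2  (0-jn J1 has e-setter on 3)
b1 →I1  (J1 effort already set via bond 3)
b4 →I2  (common-e at J1 fixed by 3)
b2 →R1  (J2 effort already set via bond 0)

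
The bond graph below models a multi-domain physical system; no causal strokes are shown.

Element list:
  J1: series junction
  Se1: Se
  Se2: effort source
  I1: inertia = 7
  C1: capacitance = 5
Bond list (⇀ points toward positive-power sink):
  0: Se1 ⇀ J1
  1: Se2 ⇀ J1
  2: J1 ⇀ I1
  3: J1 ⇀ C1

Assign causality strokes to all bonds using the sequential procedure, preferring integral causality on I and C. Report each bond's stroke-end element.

bond 0 stroke→J1
bond 1 stroke→J1
bond 2 stroke→I1
bond 3 stroke→J1

b0 →J1  (Se1 fixes effort; stroke away)
b1 →J1  (Se2 fixes effort; stroke away)
b2 →I1  (I1 integral (f out))
b3 →J1  (J1: bond 2 brought flow, rest push out)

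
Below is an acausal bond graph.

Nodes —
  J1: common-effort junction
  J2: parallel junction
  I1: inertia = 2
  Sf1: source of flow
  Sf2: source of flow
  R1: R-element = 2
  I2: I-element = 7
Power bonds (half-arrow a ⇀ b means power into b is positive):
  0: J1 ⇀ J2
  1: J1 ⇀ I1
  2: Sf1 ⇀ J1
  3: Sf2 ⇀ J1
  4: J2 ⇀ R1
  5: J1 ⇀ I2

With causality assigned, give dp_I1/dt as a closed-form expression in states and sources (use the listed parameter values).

b2 |Sf1  (Sf1 fixes flow; stroke at Sf1)
b3 |Sf2  (Sf2 (Sf) sets flow on bond)
b1 |I1  (I1 integral (f out))
b5 |I2  (prefer integral on I2)
b0 |J1  (J1 needs exactly one e-in)
b4 |J2  (J2: last free bond brings effort in)

dp_I1/dt = 2*F_Sf1 + 2*F_Sf2 - p_I1 - 2*p_I2/7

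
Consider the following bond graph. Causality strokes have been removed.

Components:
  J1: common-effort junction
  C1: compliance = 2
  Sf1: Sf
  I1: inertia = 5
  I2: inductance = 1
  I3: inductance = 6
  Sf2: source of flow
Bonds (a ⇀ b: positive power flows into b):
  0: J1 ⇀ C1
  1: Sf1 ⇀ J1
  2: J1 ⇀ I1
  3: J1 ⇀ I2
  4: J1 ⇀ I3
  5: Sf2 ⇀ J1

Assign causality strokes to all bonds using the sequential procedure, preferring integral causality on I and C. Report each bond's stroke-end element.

#1 stroke at Sf1  (Sf1 fixes flow; stroke at Sf1)
#5 stroke at Sf2  (source Sf2 imposes f)
#0 stroke at J1  (C1: C, integral causality)
#2 stroke at I1  (common-e at J1 fixed by 0)
#3 stroke at I2  (common-e at J1 fixed by 0)
#4 stroke at I3  (J1: bond 0 brought effort, rest push out)

#0 stroke→J1
#1 stroke→Sf1
#2 stroke→I1
#3 stroke→I2
#4 stroke→I3
#5 stroke→Sf2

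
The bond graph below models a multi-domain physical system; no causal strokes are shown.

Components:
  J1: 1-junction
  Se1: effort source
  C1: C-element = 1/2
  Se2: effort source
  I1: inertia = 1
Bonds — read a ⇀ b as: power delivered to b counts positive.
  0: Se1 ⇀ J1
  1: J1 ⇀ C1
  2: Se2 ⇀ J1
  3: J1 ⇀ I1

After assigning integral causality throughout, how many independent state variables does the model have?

#0 stroke at J1  (Se1 fixes effort; stroke away)
#2 stroke at J1  (source Se2 imposes e)
#1 stroke at J1  (prefer integral on C1)
#3 stroke at I1  (J1 needs exactly one f-in)

2  (C1, I1 all integral)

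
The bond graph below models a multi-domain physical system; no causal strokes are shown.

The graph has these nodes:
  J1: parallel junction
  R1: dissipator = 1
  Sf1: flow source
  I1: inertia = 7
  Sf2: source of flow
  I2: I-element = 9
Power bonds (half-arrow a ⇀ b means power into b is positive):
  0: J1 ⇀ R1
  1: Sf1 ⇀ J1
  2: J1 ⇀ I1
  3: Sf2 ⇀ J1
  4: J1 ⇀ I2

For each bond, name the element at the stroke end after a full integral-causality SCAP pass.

#1 →Sf1  (source Sf1 imposes f)
#3 →Sf2  (source Sf2 imposes f)
#2 →I1  (I1 outputs flow p/I1)
#4 →I2  (prefer integral on I2)
#0 →J1  (only one effort-in slot at J1)

#0 |J1
#1 |Sf1
#2 |I1
#3 |Sf2
#4 |I2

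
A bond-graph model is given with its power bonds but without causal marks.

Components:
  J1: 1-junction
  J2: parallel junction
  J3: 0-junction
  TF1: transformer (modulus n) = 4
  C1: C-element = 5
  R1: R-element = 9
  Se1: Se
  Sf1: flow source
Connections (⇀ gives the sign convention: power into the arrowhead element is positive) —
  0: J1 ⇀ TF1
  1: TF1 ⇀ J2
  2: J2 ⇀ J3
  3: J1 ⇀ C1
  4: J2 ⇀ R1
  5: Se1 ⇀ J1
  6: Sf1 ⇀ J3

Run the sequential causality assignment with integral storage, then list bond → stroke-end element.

β0 stroke at TF1
β1 stroke at J2
β2 stroke at J3
β3 stroke at J1
β4 stroke at R1
β5 stroke at J1
β6 stroke at Sf1

β5 |J1  (Se1: effort source, stroke at far end)
β6 |Sf1  (Sf1 fixes flow; stroke at Sf1)
β2 |J3  (J3: last free bond brings effort in)
β3 |J1  (C1 integral (e out))
β0 |TF1  (J1 needs exactly one f-in)
β1 |J2  (through TF1, causality passes straight; one stroke at TF1)
β4 |R1  (common-e at J2 fixed by 1)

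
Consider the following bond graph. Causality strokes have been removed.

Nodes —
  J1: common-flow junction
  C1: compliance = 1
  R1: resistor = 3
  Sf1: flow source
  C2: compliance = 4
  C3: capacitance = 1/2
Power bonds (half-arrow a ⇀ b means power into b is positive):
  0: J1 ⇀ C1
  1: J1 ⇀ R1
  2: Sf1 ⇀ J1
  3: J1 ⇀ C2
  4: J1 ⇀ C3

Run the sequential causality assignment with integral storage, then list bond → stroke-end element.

β0 |J1
β1 |J1
β2 |Sf1
β3 |J1
β4 |J1

#2 →Sf1  (Sf1 fixes flow; stroke at Sf1)
#0 →J1  (J1 flow already set via bond 2)
#1 →J1  (1-jn J1 has f-setter on 2)
#3 →J1  (J1: bond 2 brought flow, rest push out)
#4 →J1  (common-f at J1 fixed by 2)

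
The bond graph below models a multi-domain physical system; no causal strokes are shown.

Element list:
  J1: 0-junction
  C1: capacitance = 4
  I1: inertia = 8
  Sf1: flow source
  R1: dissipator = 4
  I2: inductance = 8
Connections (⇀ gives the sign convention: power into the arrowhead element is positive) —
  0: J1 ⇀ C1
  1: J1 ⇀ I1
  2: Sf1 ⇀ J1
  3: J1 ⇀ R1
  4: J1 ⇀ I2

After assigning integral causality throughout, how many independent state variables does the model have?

3  (C1, I1, I2 all integral)

β2 |Sf1  (source Sf1 imposes f)
β0 |J1  (prefer integral on C1)
β1 |I1  (common-e at J1 fixed by 0)
β3 |R1  (common-e at J1 fixed by 0)
β4 |I2  (J1 effort already set via bond 0)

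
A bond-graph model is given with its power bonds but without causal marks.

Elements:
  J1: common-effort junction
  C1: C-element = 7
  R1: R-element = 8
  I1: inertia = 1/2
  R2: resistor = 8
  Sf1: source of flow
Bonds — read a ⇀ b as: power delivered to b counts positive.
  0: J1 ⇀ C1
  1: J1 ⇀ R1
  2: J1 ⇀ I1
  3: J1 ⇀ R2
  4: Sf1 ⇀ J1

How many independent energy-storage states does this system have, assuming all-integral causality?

2  (C1, I1 all integral)

b4 stroke at Sf1  (Sf1: flow source, stroke at near end)
b0 stroke at J1  (C1 outputs effort q/C1)
b1 stroke at R1  (0-jn J1 has e-setter on 0)
b2 stroke at I1  (J1: bond 0 brought effort, rest push out)
b3 stroke at R2  (0-jn J1 has e-setter on 0)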